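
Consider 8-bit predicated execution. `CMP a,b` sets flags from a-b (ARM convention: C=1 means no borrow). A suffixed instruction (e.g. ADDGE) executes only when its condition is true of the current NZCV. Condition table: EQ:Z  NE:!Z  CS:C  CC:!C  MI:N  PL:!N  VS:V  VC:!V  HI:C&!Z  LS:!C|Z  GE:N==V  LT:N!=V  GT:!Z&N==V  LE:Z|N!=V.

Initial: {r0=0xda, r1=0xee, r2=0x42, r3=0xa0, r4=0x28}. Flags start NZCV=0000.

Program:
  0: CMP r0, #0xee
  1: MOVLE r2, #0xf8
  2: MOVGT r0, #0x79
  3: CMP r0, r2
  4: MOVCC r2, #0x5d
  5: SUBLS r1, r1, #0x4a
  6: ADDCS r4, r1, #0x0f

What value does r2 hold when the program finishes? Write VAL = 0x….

0: ✓ CMP  NZCV=1000
1: ✓ MOVLE  r2←0xf8
2: · MOVGT
3: ✓ CMP  NZCV=1000
4: ✓ MOVCC  r2←0x5d
5: ✓ SUBLS  r1←0xa4
6: · ADDCS

VAL = 0x5d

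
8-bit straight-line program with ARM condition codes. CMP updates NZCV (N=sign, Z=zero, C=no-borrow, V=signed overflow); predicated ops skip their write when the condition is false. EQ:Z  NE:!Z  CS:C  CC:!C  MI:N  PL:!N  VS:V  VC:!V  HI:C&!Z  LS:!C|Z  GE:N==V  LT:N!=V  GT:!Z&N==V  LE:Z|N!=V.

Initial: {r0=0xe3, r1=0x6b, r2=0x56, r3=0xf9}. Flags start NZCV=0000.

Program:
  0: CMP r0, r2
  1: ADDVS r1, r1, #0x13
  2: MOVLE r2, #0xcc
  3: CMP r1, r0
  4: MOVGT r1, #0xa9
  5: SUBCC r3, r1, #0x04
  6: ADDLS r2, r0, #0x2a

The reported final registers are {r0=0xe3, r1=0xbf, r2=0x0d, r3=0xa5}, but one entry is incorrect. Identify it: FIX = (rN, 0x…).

FIX = (r1, 0xa9)

[0] flags=1010 → (cmp)
[1] flags=1010 VS?F → skip
[2] flags=1010 LE?T → r2=0xcc
[3] flags=1001 → (cmp)
[4] flags=1001 GT?T → r1=0xa9
[5] flags=1001 CC?T → r3=0xa5
[6] flags=1001 LS?T → r2=0x0d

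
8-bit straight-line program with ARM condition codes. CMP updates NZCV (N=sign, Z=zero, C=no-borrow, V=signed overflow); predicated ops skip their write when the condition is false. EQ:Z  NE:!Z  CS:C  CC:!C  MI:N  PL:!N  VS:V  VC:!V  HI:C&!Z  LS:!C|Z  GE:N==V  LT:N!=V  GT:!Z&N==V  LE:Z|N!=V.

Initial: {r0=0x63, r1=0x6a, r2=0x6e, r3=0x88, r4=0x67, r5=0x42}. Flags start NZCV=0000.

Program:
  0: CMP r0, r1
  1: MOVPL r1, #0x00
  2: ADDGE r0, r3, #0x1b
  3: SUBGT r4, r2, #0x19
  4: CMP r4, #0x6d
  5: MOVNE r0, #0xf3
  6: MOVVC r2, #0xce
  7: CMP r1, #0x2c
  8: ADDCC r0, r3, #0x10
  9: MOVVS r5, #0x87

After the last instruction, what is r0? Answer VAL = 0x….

0: ✓ CMP  NZCV=1000
1: · MOVPL
2: · ADDGE
3: · SUBGT
4: ✓ CMP  NZCV=1000
5: ✓ MOVNE  r0←0xf3
6: ✓ MOVVC  r2←0xce
7: ✓ CMP  NZCV=0010
8: · ADDCC
9: · MOVVS

VAL = 0xf3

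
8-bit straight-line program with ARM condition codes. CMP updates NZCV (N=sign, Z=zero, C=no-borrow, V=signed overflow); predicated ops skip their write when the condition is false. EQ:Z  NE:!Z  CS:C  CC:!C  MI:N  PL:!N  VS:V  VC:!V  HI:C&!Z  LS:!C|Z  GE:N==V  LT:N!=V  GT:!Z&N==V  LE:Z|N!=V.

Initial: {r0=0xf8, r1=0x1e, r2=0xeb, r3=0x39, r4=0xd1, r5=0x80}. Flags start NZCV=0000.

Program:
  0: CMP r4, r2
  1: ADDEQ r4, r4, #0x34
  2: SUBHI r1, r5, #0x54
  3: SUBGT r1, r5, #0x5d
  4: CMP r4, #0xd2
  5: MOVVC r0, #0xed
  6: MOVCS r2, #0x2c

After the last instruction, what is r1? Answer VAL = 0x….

[0] flags=1000 → (cmp)
[1] flags=1000 EQ?F → skip
[2] flags=1000 HI?F → skip
[3] flags=1000 GT?F → skip
[4] flags=1000 → (cmp)
[5] flags=1000 VC?T → r0=0xed
[6] flags=1000 CS?F → skip

VAL = 0x1e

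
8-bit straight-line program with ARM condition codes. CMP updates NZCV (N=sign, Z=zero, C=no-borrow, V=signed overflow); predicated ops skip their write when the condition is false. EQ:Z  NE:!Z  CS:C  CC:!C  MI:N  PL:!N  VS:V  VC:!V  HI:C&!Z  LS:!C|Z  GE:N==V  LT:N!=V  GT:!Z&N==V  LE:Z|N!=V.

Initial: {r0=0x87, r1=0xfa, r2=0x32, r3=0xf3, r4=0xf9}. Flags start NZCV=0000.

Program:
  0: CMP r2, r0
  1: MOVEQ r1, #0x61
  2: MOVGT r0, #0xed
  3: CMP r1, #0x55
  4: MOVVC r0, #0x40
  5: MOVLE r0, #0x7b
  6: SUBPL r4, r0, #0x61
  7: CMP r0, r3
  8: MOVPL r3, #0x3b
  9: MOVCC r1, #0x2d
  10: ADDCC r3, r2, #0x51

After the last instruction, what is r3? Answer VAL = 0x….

[0] flags=1001 → (cmp)
[1] flags=1001 EQ?F → skip
[2] flags=1001 GT?T → r0=0xed
[3] flags=1010 → (cmp)
[4] flags=1010 VC?T → r0=0x40
[5] flags=1010 LE?T → r0=0x7b
[6] flags=1010 PL?F → skip
[7] flags=1001 → (cmp)
[8] flags=1001 PL?F → skip
[9] flags=1001 CC?T → r1=0x2d
[10] flags=1001 CC?T → r3=0x83

VAL = 0x83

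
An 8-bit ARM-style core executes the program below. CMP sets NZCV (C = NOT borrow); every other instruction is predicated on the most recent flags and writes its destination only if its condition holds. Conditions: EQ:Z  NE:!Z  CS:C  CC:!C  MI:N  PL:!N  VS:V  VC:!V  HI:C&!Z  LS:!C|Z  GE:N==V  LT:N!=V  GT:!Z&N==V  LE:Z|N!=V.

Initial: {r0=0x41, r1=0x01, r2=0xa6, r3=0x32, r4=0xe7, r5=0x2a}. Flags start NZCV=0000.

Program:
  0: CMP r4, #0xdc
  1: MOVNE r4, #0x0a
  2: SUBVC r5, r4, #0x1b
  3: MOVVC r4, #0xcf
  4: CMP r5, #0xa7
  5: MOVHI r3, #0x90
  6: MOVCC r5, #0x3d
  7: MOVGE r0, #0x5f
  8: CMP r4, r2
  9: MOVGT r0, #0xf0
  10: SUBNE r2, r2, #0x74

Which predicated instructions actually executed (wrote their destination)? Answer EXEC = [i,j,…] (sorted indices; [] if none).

0: ✓ CMP  NZCV=0010
1: ✓ MOVNE  r4←0x0a
2: ✓ SUBVC  r5←0xef
3: ✓ MOVVC  r4←0xcf
4: ✓ CMP  NZCV=0010
5: ✓ MOVHI  r3←0x90
6: · MOVCC
7: ✓ MOVGE  r0←0x5f
8: ✓ CMP  NZCV=0010
9: ✓ MOVGT  r0←0xf0
10: ✓ SUBNE  r2←0x32

EXEC = [1,2,3,5,7,9,10]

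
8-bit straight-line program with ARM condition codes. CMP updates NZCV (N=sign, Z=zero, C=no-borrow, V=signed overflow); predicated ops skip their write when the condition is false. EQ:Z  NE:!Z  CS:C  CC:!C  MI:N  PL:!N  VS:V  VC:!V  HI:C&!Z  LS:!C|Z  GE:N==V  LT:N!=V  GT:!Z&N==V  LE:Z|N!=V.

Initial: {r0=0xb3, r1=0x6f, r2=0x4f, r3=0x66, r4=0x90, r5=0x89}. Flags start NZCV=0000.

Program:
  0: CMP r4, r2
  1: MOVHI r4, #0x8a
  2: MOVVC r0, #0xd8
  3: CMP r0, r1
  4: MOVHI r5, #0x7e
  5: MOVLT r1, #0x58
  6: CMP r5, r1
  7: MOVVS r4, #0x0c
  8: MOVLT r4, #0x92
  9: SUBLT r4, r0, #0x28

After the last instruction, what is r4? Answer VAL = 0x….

0: ✓ CMP  NZCV=0011
1: ✓ MOVHI  r4←0x8a
2: · MOVVC
3: ✓ CMP  NZCV=0011
4: ✓ MOVHI  r5←0x7e
5: ✓ MOVLT  r1←0x58
6: ✓ CMP  NZCV=0010
7: · MOVVS
8: · MOVLT
9: · SUBLT

VAL = 0x8a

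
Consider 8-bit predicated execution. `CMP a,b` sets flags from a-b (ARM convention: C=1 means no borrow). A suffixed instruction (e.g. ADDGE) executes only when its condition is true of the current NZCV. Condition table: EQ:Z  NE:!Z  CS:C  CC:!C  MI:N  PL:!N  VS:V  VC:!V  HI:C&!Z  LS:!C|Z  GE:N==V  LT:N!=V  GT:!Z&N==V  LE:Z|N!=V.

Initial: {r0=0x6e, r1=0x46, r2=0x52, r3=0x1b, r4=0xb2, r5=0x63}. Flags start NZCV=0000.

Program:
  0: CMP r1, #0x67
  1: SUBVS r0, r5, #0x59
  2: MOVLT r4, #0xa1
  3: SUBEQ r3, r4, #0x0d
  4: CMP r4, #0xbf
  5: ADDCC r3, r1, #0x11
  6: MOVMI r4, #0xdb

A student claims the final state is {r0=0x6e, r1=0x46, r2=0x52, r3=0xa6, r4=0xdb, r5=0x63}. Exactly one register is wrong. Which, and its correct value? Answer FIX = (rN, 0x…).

FIX = (r3, 0x57)

0: ✓ CMP  NZCV=1000
1: · SUBVS
2: ✓ MOVLT  r4←0xa1
3: · SUBEQ
4: ✓ CMP  NZCV=1000
5: ✓ ADDCC  r3←0x57
6: ✓ MOVMI  r4←0xdb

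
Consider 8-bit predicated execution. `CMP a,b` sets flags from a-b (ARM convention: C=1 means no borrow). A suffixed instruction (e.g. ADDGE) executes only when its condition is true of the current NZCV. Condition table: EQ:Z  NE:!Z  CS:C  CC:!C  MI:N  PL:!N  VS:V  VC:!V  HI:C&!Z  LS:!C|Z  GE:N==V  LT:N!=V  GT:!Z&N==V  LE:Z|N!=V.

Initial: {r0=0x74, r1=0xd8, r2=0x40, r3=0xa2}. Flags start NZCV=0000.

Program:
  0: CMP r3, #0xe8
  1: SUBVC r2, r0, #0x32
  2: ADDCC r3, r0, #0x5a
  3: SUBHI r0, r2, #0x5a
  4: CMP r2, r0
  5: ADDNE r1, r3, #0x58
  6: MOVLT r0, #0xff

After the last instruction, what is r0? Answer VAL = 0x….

[0] flags=1000 → (cmp)
[1] flags=1000 VC?T → r2=0x42
[2] flags=1000 CC?T → r3=0xce
[3] flags=1000 HI?F → skip
[4] flags=1000 → (cmp)
[5] flags=1000 NE?T → r1=0x26
[6] flags=1000 LT?T → r0=0xff

VAL = 0xff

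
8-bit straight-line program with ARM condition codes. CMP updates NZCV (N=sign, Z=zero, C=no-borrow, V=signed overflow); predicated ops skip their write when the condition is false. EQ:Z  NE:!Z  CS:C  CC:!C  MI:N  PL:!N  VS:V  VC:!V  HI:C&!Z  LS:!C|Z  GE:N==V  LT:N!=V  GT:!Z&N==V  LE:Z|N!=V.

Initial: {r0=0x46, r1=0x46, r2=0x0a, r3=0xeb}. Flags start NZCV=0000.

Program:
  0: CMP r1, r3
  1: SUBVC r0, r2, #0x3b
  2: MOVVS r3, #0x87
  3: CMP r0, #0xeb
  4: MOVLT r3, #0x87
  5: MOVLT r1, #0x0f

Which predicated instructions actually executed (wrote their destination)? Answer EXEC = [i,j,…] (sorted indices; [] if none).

0: ✓ CMP  NZCV=0000
1: ✓ SUBVC  r0←0xcf
2: · MOVVS
3: ✓ CMP  NZCV=1000
4: ✓ MOVLT  r3←0x87
5: ✓ MOVLT  r1←0x0f

EXEC = [1,4,5]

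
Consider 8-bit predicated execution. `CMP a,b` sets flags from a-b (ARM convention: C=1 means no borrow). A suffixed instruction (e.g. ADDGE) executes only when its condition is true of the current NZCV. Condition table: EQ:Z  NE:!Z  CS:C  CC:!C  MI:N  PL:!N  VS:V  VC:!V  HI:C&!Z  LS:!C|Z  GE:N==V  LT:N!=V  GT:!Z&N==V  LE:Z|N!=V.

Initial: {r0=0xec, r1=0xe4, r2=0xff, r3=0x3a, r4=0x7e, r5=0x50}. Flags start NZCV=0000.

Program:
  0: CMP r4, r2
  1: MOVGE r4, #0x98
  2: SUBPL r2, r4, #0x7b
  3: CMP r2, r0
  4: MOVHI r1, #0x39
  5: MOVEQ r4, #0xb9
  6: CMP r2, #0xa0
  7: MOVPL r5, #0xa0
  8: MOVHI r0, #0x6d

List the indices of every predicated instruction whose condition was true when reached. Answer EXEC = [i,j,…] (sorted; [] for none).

EXEC = [1,2,7]

[0] flags=0000 → (cmp)
[1] flags=0000 GE?T → r4=0x98
[2] flags=0000 PL?T → r2=0x1d
[3] flags=0000 → (cmp)
[4] flags=0000 HI?F → skip
[5] flags=0000 EQ?F → skip
[6] flags=0000 → (cmp)
[7] flags=0000 PL?T → r5=0xa0
[8] flags=0000 HI?F → skip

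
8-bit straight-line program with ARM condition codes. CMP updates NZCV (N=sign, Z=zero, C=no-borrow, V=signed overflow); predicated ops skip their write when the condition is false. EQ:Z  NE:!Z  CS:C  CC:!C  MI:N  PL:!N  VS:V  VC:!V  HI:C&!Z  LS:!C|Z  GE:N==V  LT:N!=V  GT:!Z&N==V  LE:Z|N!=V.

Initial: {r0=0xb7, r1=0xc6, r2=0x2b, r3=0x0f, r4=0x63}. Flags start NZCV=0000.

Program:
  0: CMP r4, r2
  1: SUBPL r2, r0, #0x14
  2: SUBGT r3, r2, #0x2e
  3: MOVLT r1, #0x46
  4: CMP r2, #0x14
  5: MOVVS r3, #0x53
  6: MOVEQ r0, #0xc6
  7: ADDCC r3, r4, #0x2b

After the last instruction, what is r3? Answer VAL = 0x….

VAL = 0x75

0: ✓ CMP  NZCV=0010
1: ✓ SUBPL  r2←0xa3
2: ✓ SUBGT  r3←0x75
3: · MOVLT
4: ✓ CMP  NZCV=1010
5: · MOVVS
6: · MOVEQ
7: · ADDCC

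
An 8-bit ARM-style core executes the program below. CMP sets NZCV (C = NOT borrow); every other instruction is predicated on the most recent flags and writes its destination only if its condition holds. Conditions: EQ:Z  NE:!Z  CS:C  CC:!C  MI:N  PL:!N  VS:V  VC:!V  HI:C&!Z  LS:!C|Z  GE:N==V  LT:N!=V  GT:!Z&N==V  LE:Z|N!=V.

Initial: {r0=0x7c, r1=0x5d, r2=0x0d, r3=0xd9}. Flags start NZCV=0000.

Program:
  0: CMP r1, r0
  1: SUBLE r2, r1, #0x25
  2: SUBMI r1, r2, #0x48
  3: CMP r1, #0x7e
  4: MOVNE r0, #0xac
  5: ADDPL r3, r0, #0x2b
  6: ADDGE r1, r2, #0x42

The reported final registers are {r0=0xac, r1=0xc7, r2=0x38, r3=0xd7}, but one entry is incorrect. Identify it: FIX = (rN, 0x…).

FIX = (r1, 0xf0)

0: ✓ CMP  NZCV=1000
1: ✓ SUBLE  r2←0x38
2: ✓ SUBMI  r1←0xf0
3: ✓ CMP  NZCV=0011
4: ✓ MOVNE  r0←0xac
5: ✓ ADDPL  r3←0xd7
6: · ADDGE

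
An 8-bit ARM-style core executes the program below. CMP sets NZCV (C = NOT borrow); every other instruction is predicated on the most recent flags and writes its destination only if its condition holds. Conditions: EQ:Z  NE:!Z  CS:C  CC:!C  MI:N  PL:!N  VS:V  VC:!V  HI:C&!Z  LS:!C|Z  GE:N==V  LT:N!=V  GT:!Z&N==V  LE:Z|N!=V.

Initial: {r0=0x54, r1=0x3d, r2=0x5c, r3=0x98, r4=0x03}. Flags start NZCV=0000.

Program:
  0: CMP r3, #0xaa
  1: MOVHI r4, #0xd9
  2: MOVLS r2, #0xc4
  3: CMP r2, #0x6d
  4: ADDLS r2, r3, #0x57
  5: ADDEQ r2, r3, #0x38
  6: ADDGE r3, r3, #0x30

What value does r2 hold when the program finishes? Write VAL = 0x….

VAL = 0xc4

0: ✓ CMP  NZCV=1000
1: · MOVHI
2: ✓ MOVLS  r2←0xc4
3: ✓ CMP  NZCV=0011
4: · ADDLS
5: · ADDEQ
6: · ADDGE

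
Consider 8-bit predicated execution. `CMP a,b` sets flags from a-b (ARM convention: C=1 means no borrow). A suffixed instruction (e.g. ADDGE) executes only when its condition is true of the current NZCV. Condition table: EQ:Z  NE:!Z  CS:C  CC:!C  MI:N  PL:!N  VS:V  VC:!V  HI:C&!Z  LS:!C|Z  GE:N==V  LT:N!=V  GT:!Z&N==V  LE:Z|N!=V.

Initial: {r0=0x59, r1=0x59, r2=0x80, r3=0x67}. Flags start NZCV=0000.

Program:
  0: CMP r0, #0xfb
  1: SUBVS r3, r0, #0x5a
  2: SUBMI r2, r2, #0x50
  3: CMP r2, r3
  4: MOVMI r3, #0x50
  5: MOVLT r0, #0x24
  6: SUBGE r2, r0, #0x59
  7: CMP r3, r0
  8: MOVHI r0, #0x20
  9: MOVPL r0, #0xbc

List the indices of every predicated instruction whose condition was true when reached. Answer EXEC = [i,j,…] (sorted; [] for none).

EXEC = [5,8,9]

0: ✓ CMP  NZCV=0000
1: · SUBVS
2: · SUBMI
3: ✓ CMP  NZCV=0011
4: · MOVMI
5: ✓ MOVLT  r0←0x24
6: · SUBGE
7: ✓ CMP  NZCV=0010
8: ✓ MOVHI  r0←0x20
9: ✓ MOVPL  r0←0xbc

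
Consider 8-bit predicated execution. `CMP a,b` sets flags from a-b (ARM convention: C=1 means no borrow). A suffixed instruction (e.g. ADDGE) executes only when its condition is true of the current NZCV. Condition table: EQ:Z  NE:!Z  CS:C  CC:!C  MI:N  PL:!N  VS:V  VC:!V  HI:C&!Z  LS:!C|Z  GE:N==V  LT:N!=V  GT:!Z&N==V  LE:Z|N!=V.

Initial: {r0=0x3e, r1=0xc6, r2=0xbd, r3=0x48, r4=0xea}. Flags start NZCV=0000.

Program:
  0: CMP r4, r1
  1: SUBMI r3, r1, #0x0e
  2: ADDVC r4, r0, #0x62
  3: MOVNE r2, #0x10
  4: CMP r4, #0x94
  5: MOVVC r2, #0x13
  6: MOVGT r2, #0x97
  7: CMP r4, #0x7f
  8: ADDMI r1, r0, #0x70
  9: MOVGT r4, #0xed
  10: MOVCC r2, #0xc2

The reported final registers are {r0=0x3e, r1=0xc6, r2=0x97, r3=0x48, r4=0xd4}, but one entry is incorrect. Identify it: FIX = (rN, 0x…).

[0] flags=0010 → (cmp)
[1] flags=0010 MI?F → skip
[2] flags=0010 VC?T → r4=0xa0
[3] flags=0010 NE?T → r2=0x10
[4] flags=0010 → (cmp)
[5] flags=0010 VC?T → r2=0x13
[6] flags=0010 GT?T → r2=0x97
[7] flags=0011 → (cmp)
[8] flags=0011 MI?F → skip
[9] flags=0011 GT?F → skip
[10] flags=0011 CC?F → skip

FIX = (r4, 0xa0)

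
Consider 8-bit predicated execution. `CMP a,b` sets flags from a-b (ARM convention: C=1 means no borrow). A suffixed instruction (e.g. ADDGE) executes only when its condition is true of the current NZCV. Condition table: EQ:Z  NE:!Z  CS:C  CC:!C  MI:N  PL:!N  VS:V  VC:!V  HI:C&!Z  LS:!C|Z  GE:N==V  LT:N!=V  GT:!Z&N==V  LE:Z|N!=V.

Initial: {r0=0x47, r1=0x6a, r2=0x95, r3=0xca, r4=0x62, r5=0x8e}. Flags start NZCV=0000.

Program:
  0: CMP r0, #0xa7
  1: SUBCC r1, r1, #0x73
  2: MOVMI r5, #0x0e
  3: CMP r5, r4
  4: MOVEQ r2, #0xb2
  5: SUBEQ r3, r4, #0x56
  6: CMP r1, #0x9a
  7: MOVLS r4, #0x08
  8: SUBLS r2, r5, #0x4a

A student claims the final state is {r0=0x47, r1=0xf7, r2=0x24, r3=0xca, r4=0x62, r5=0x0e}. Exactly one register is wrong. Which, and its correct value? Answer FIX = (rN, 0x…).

[0] flags=1001 → (cmp)
[1] flags=1001 CC?T → r1=0xf7
[2] flags=1001 MI?T → r5=0x0e
[3] flags=1000 → (cmp)
[4] flags=1000 EQ?F → skip
[5] flags=1000 EQ?F → skip
[6] flags=0010 → (cmp)
[7] flags=0010 LS?F → skip
[8] flags=0010 LS?F → skip

FIX = (r2, 0x95)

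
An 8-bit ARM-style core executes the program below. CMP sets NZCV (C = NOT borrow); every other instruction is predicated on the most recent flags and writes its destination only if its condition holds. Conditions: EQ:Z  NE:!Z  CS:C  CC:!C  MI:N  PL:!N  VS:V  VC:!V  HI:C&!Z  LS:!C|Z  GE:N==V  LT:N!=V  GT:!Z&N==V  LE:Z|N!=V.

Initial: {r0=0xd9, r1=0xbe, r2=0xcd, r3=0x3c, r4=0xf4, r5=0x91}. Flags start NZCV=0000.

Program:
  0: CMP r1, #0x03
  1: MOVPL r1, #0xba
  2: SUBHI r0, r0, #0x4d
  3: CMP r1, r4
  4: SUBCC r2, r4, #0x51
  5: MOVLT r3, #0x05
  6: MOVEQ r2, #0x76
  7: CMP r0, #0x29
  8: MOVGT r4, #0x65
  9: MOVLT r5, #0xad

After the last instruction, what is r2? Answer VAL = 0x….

VAL = 0xa3

[0] flags=1010 → (cmp)
[1] flags=1010 PL?F → skip
[2] flags=1010 HI?T → r0=0x8c
[3] flags=1000 → (cmp)
[4] flags=1000 CC?T → r2=0xa3
[5] flags=1000 LT?T → r3=0x05
[6] flags=1000 EQ?F → skip
[7] flags=0011 → (cmp)
[8] flags=0011 GT?F → skip
[9] flags=0011 LT?T → r5=0xad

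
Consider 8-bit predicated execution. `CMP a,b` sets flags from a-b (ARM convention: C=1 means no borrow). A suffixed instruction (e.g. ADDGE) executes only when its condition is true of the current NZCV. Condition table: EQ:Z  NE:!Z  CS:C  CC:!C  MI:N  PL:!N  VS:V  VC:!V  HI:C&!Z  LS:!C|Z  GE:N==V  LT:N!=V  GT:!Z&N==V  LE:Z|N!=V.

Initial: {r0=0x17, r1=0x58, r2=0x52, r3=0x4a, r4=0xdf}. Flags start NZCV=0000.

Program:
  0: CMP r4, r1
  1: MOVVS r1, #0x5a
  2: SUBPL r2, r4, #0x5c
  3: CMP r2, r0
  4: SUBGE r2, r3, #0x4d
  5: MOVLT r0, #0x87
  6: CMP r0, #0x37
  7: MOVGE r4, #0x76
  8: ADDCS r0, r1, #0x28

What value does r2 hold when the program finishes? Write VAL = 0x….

0: ✓ CMP  NZCV=1010
1: · MOVVS
2: · SUBPL
3: ✓ CMP  NZCV=0010
4: ✓ SUBGE  r2←0xfd
5: · MOVLT
6: ✓ CMP  NZCV=1000
7: · MOVGE
8: · ADDCS

VAL = 0xfd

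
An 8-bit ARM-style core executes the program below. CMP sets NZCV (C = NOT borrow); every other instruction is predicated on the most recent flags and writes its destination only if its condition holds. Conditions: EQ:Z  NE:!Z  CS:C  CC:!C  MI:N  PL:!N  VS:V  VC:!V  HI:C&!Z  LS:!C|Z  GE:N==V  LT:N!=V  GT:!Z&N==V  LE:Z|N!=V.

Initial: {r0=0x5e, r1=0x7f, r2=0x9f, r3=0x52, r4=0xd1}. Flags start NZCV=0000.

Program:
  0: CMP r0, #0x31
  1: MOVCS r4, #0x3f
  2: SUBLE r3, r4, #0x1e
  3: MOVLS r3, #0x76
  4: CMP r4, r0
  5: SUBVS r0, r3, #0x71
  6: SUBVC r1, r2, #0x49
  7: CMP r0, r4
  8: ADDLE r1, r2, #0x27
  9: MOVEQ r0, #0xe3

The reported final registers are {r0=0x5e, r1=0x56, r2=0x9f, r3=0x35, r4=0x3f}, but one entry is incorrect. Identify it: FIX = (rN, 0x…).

[0] flags=0010 → (cmp)
[1] flags=0010 CS?T → r4=0x3f
[2] flags=0010 LE?F → skip
[3] flags=0010 LS?F → skip
[4] flags=1000 → (cmp)
[5] flags=1000 VS?F → skip
[6] flags=1000 VC?T → r1=0x56
[7] flags=0010 → (cmp)
[8] flags=0010 LE?F → skip
[9] flags=0010 EQ?F → skip

FIX = (r3, 0x52)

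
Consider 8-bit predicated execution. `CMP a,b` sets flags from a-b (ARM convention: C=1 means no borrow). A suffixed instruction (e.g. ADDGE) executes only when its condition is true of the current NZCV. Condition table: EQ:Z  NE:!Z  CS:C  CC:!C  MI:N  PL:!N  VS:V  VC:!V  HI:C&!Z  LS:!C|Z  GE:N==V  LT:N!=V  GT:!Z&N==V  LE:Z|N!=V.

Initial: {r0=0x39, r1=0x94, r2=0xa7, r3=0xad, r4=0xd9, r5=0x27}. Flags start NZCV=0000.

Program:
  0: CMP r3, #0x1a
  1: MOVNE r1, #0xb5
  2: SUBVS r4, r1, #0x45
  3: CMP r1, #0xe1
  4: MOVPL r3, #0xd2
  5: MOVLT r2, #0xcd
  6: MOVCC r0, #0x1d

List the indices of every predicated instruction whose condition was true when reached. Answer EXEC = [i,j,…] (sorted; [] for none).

EXEC = [1,5,6]

[0] flags=1010 → (cmp)
[1] flags=1010 NE?T → r1=0xb5
[2] flags=1010 VS?F → skip
[3] flags=1000 → (cmp)
[4] flags=1000 PL?F → skip
[5] flags=1000 LT?T → r2=0xcd
[6] flags=1000 CC?T → r0=0x1d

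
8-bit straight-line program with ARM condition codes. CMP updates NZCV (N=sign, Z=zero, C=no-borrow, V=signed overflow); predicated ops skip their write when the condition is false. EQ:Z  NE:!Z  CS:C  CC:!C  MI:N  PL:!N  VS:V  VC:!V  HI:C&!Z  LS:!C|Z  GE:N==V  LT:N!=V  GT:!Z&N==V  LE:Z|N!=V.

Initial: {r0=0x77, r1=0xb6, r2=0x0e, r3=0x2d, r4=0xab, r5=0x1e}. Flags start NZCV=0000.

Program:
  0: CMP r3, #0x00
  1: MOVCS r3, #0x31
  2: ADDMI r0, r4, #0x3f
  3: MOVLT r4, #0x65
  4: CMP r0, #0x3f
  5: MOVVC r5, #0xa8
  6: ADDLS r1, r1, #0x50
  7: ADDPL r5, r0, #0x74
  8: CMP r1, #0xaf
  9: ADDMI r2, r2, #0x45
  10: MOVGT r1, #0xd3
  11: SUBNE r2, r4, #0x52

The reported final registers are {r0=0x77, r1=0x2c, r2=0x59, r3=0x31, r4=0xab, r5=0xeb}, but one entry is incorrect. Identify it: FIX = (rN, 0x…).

0: ✓ CMP  NZCV=0010
1: ✓ MOVCS  r3←0x31
2: · ADDMI
3: · MOVLT
4: ✓ CMP  NZCV=0010
5: ✓ MOVVC  r5←0xa8
6: · ADDLS
7: ✓ ADDPL  r5←0xeb
8: ✓ CMP  NZCV=0010
9: · ADDMI
10: ✓ MOVGT  r1←0xd3
11: ✓ SUBNE  r2←0x59

FIX = (r1, 0xd3)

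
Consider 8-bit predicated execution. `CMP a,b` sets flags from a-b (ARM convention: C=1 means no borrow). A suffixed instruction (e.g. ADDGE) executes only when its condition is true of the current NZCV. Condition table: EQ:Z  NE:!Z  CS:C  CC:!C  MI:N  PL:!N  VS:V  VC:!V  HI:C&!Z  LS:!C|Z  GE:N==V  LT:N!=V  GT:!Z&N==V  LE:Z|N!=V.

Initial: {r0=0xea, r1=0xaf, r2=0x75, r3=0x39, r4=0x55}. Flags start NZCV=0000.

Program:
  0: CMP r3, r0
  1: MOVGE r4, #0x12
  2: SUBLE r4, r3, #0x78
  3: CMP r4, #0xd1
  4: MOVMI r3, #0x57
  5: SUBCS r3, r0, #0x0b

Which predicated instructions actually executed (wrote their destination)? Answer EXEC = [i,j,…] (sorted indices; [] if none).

EXEC = [1]

0: ✓ CMP  NZCV=0000
1: ✓ MOVGE  r4←0x12
2: · SUBLE
3: ✓ CMP  NZCV=0000
4: · MOVMI
5: · SUBCS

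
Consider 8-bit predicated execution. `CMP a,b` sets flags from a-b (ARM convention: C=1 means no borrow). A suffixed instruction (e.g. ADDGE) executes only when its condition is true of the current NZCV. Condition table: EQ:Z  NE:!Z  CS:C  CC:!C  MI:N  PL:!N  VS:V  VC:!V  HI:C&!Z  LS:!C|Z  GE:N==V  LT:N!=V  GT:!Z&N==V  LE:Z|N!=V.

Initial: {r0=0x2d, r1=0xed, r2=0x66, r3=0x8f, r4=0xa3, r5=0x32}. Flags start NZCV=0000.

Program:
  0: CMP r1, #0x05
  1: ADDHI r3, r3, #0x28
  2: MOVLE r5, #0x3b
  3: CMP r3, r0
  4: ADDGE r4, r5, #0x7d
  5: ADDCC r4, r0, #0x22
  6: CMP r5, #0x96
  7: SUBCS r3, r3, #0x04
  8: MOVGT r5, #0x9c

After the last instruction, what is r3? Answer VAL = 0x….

0: ✓ CMP  NZCV=1010
1: ✓ ADDHI  r3←0xb7
2: ✓ MOVLE  r5←0x3b
3: ✓ CMP  NZCV=1010
4: · ADDGE
5: · ADDCC
6: ✓ CMP  NZCV=1001
7: · SUBCS
8: ✓ MOVGT  r5←0x9c

VAL = 0xb7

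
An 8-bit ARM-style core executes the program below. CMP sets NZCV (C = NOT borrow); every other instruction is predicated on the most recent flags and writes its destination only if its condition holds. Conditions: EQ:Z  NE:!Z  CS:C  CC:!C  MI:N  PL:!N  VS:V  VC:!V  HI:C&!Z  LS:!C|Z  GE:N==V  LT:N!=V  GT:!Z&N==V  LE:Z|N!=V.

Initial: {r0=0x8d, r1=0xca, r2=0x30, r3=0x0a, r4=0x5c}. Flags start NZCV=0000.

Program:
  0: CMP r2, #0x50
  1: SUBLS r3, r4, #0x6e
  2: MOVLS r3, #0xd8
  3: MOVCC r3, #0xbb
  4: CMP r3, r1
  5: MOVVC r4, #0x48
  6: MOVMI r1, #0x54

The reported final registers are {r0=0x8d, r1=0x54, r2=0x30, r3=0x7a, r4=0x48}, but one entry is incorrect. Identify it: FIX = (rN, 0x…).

[0] flags=1000 → (cmp)
[1] flags=1000 LS?T → r3=0xee
[2] flags=1000 LS?T → r3=0xd8
[3] flags=1000 CC?T → r3=0xbb
[4] flags=1000 → (cmp)
[5] flags=1000 VC?T → r4=0x48
[6] flags=1000 MI?T → r1=0x54

FIX = (r3, 0xbb)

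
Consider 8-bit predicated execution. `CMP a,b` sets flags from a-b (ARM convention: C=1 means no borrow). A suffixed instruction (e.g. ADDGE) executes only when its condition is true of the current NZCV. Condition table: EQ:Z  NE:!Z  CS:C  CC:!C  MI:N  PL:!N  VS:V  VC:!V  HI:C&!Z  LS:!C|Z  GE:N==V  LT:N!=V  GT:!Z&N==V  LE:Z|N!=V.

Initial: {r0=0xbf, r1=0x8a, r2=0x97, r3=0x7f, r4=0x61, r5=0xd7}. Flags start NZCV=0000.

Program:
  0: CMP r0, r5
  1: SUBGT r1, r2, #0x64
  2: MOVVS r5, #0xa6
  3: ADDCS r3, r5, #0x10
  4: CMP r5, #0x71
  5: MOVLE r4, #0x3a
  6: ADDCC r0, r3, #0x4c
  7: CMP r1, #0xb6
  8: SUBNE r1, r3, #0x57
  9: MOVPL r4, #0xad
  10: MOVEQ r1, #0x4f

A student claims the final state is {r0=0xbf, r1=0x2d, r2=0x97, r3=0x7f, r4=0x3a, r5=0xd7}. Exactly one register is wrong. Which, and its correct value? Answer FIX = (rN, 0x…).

FIX = (r1, 0x28)

0: ✓ CMP  NZCV=1000
1: · SUBGT
2: · MOVVS
3: · ADDCS
4: ✓ CMP  NZCV=0011
5: ✓ MOVLE  r4←0x3a
6: · ADDCC
7: ✓ CMP  NZCV=1000
8: ✓ SUBNE  r1←0x28
9: · MOVPL
10: · MOVEQ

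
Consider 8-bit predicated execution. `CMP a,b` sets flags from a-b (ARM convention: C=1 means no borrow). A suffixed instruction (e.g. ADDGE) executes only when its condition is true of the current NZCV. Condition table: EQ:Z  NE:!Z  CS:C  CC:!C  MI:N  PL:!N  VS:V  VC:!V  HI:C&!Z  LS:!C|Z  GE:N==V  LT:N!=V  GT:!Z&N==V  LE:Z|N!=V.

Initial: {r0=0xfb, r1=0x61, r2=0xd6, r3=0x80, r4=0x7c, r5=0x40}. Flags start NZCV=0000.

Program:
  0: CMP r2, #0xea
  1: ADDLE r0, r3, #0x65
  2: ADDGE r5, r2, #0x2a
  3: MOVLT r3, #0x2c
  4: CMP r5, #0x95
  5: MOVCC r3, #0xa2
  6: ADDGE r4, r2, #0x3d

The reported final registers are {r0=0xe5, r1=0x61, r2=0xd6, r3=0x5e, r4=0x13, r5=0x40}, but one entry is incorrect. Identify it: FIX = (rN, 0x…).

FIX = (r3, 0xa2)

[0] flags=1000 → (cmp)
[1] flags=1000 LE?T → r0=0xe5
[2] flags=1000 GE?F → skip
[3] flags=1000 LT?T → r3=0x2c
[4] flags=1001 → (cmp)
[5] flags=1001 CC?T → r3=0xa2
[6] flags=1001 GE?T → r4=0x13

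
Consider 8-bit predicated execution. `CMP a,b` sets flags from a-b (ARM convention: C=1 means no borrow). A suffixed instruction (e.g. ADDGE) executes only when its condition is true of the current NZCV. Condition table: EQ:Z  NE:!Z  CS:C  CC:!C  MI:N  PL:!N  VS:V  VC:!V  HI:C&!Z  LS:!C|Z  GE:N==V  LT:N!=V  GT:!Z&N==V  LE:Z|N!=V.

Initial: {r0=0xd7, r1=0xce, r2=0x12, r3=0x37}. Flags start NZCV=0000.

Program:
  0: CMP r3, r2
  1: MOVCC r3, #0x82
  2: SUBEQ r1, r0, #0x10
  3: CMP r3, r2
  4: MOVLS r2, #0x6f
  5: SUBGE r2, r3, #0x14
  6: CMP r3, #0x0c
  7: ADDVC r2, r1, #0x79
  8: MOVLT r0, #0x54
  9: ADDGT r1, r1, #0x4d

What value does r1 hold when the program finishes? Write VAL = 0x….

VAL = 0x1b

0: ✓ CMP  NZCV=0010
1: · MOVCC
2: · SUBEQ
3: ✓ CMP  NZCV=0010
4: · MOVLS
5: ✓ SUBGE  r2←0x23
6: ✓ CMP  NZCV=0010
7: ✓ ADDVC  r2←0x47
8: · MOVLT
9: ✓ ADDGT  r1←0x1b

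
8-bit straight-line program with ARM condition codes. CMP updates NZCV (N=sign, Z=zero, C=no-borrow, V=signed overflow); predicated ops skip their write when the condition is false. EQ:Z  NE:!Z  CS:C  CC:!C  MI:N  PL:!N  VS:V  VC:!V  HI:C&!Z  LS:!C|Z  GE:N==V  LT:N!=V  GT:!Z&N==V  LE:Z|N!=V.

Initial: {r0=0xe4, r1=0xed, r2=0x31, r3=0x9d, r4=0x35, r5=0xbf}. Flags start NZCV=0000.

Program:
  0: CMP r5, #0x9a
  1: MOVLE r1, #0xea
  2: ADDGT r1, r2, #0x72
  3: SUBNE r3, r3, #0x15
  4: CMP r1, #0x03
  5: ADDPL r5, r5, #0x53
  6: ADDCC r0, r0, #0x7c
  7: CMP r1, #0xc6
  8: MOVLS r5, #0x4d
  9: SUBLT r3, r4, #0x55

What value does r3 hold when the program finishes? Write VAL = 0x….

VAL = 0xe0

0: ✓ CMP  NZCV=0010
1: · MOVLE
2: ✓ ADDGT  r1←0xa3
3: ✓ SUBNE  r3←0x88
4: ✓ CMP  NZCV=1010
5: · ADDPL
6: · ADDCC
7: ✓ CMP  NZCV=1000
8: ✓ MOVLS  r5←0x4d
9: ✓ SUBLT  r3←0xe0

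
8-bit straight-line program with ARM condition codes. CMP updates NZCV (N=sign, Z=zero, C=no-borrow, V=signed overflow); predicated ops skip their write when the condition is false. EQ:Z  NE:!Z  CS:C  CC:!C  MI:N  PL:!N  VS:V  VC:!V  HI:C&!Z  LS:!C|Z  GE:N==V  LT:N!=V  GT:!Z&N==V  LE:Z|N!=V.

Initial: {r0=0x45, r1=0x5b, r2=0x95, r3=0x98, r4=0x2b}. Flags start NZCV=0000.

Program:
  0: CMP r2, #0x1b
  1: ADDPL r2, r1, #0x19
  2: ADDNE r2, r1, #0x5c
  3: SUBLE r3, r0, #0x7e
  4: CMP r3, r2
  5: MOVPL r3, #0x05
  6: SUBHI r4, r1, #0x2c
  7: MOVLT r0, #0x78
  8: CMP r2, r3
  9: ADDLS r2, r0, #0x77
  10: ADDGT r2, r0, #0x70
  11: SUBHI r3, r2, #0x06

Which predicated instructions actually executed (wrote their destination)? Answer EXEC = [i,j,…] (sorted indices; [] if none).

0: ✓ CMP  NZCV=0011
1: ✓ ADDPL  r2←0x74
2: ✓ ADDNE  r2←0xb7
3: ✓ SUBLE  r3←0xc7
4: ✓ CMP  NZCV=0010
5: ✓ MOVPL  r3←0x05
6: ✓ SUBHI  r4←0x2f
7: · MOVLT
8: ✓ CMP  NZCV=1010
9: · ADDLS
10: · ADDGT
11: ✓ SUBHI  r3←0xb1

EXEC = [1,2,3,5,6,11]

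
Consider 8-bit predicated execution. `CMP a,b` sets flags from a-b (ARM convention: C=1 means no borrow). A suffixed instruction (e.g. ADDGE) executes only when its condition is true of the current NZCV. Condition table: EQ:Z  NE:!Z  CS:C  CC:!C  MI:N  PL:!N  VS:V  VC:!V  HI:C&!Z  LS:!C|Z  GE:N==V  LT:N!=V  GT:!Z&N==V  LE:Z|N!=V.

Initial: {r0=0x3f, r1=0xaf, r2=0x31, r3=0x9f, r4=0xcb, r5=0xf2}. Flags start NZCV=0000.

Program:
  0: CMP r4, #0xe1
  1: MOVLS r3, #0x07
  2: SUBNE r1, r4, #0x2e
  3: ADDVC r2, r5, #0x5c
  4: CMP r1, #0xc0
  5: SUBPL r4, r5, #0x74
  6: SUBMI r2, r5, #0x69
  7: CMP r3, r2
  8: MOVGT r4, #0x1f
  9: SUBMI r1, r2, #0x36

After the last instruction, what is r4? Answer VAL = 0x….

[0] flags=1000 → (cmp)
[1] flags=1000 LS?T → r3=0x07
[2] flags=1000 NE?T → r1=0x9d
[3] flags=1000 VC?T → r2=0x4e
[4] flags=1000 → (cmp)
[5] flags=1000 PL?F → skip
[6] flags=1000 MI?T → r2=0x89
[7] flags=0000 → (cmp)
[8] flags=0000 GT?T → r4=0x1f
[9] flags=0000 MI?F → skip

VAL = 0x1f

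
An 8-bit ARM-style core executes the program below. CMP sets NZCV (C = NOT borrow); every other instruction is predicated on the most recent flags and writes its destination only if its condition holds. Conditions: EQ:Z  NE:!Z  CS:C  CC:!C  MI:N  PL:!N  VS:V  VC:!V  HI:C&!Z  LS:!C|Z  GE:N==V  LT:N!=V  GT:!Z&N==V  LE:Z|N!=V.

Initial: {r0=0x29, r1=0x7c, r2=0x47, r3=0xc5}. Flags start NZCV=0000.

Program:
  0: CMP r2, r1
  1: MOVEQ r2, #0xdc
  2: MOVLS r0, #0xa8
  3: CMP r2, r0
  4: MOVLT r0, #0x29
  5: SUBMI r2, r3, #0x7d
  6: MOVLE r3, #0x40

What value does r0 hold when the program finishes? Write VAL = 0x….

0: ✓ CMP  NZCV=1000
1: · MOVEQ
2: ✓ MOVLS  r0←0xa8
3: ✓ CMP  NZCV=1001
4: · MOVLT
5: ✓ SUBMI  r2←0x48
6: · MOVLE

VAL = 0xa8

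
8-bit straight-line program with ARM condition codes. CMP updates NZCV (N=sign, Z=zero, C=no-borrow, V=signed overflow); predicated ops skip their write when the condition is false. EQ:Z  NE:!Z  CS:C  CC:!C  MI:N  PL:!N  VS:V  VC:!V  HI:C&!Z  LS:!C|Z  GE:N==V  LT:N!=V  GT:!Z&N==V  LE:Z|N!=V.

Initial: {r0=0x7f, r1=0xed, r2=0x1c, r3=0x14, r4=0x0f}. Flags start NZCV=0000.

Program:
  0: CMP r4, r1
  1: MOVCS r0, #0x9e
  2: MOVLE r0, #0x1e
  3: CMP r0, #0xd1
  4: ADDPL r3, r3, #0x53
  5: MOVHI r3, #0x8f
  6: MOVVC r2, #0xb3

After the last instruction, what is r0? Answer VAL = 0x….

[0] flags=0000 → (cmp)
[1] flags=0000 CS?F → skip
[2] flags=0000 LE?F → skip
[3] flags=1001 → (cmp)
[4] flags=1001 PL?F → skip
[5] flags=1001 HI?F → skip
[6] flags=1001 VC?F → skip

VAL = 0x7f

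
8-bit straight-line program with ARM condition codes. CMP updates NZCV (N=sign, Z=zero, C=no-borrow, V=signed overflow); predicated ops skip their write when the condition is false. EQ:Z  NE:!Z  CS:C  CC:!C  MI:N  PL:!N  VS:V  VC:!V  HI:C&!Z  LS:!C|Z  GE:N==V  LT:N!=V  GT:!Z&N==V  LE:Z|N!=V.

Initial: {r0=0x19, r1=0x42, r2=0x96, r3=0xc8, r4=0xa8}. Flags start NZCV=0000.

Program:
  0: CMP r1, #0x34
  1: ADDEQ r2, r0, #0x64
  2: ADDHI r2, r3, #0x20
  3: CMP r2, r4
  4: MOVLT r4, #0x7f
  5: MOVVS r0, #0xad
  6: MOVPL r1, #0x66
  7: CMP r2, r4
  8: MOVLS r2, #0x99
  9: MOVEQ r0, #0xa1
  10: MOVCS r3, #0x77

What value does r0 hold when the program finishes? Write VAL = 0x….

VAL = 0x19

0: ✓ CMP  NZCV=0010
1: · ADDEQ
2: ✓ ADDHI  r2←0xe8
3: ✓ CMP  NZCV=0010
4: · MOVLT
5: · MOVVS
6: ✓ MOVPL  r1←0x66
7: ✓ CMP  NZCV=0010
8: · MOVLS
9: · MOVEQ
10: ✓ MOVCS  r3←0x77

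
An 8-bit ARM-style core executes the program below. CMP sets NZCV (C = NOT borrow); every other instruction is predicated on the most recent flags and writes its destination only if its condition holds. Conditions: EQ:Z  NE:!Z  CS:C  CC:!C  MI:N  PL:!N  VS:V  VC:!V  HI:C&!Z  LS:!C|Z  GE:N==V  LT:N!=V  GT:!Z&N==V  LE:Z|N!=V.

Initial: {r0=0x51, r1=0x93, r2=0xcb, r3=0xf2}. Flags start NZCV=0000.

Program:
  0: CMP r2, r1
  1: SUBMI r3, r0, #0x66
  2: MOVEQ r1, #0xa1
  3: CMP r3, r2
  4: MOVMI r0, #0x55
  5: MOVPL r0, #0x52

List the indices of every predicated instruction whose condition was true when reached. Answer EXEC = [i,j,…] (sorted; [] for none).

[0] flags=0010 → (cmp)
[1] flags=0010 MI?F → skip
[2] flags=0010 EQ?F → skip
[3] flags=0010 → (cmp)
[4] flags=0010 MI?F → skip
[5] flags=0010 PL?T → r0=0x52

EXEC = [5]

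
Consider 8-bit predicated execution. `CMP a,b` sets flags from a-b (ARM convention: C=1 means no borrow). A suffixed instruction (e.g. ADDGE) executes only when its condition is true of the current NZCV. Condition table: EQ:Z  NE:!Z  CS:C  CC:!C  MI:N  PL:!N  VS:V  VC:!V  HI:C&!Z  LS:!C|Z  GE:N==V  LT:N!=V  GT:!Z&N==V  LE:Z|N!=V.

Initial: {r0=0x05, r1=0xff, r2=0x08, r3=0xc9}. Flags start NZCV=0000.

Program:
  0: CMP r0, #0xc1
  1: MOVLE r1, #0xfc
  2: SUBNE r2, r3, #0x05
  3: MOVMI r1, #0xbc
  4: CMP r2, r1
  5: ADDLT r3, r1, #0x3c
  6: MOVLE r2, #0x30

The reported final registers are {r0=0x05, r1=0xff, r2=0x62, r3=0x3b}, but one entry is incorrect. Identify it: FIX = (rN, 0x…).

FIX = (r2, 0x30)

0: ✓ CMP  NZCV=0000
1: · MOVLE
2: ✓ SUBNE  r2←0xc4
3: · MOVMI
4: ✓ CMP  NZCV=1000
5: ✓ ADDLT  r3←0x3b
6: ✓ MOVLE  r2←0x30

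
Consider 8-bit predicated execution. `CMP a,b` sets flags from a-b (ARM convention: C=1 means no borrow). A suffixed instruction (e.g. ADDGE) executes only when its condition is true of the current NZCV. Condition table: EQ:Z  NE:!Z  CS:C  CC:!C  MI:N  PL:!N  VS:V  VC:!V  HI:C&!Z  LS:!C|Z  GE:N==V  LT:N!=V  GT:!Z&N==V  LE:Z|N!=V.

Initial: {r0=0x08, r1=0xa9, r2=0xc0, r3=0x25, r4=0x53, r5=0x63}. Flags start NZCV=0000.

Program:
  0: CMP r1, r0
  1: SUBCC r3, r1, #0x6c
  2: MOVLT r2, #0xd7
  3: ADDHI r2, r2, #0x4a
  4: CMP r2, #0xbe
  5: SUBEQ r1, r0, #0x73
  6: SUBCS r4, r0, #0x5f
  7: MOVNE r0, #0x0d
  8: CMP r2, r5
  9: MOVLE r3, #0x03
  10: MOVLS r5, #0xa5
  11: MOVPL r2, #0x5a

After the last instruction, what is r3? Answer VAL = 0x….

VAL = 0x03

0: ✓ CMP  NZCV=1010
1: · SUBCC
2: ✓ MOVLT  r2←0xd7
3: ✓ ADDHI  r2←0x21
4: ✓ CMP  NZCV=0000
5: · SUBEQ
6: · SUBCS
7: ✓ MOVNE  r0←0x0d
8: ✓ CMP  NZCV=1000
9: ✓ MOVLE  r3←0x03
10: ✓ MOVLS  r5←0xa5
11: · MOVPL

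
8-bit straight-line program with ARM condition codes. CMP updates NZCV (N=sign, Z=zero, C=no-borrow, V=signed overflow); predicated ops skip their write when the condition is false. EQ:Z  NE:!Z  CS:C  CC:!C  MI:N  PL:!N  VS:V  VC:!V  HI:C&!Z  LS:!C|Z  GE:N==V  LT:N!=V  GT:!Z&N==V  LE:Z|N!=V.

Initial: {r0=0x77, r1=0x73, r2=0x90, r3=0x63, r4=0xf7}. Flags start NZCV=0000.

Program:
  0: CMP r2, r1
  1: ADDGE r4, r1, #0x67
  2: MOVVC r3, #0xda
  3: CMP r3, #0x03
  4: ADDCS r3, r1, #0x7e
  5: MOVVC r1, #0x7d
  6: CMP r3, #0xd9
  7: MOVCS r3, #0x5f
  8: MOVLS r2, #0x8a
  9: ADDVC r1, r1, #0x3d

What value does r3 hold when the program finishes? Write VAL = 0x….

0: ✓ CMP  NZCV=0011
1: · ADDGE
2: · MOVVC
3: ✓ CMP  NZCV=0010
4: ✓ ADDCS  r3←0xf1
5: ✓ MOVVC  r1←0x7d
6: ✓ CMP  NZCV=0010
7: ✓ MOVCS  r3←0x5f
8: · MOVLS
9: ✓ ADDVC  r1←0xba

VAL = 0x5f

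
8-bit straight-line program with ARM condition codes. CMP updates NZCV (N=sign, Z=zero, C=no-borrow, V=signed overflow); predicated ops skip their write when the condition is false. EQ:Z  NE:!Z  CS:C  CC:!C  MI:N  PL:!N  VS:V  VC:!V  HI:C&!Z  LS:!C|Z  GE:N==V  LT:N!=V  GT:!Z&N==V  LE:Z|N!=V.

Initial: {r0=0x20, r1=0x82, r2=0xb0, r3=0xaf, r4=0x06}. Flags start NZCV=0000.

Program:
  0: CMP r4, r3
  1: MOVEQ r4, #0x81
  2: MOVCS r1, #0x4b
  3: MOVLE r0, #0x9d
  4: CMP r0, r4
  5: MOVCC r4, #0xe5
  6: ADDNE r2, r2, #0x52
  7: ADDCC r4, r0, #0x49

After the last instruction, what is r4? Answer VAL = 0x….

VAL = 0x06

0: ✓ CMP  NZCV=0000
1: · MOVEQ
2: · MOVCS
3: · MOVLE
4: ✓ CMP  NZCV=0010
5: · MOVCC
6: ✓ ADDNE  r2←0x02
7: · ADDCC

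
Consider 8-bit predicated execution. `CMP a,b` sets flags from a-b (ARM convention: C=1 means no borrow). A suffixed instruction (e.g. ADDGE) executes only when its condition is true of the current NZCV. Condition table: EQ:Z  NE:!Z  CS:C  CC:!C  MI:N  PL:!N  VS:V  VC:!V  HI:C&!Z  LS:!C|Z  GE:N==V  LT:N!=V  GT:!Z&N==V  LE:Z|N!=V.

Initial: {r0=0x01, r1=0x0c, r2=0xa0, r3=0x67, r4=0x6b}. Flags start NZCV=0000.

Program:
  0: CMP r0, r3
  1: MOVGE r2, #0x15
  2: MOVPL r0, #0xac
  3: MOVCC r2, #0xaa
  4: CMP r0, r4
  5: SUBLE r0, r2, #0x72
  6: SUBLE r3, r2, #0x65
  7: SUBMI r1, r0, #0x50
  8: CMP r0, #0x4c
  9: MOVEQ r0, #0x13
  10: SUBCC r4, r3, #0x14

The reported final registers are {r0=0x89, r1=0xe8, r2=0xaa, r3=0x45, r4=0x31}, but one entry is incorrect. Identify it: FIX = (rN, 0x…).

FIX = (r0, 0x38)

[0] flags=1000 → (cmp)
[1] flags=1000 GE?F → skip
[2] flags=1000 PL?F → skip
[3] flags=1000 CC?T → r2=0xaa
[4] flags=1000 → (cmp)
[5] flags=1000 LE?T → r0=0x38
[6] flags=1000 LE?T → r3=0x45
[7] flags=1000 MI?T → r1=0xe8
[8] flags=1000 → (cmp)
[9] flags=1000 EQ?F → skip
[10] flags=1000 CC?T → r4=0x31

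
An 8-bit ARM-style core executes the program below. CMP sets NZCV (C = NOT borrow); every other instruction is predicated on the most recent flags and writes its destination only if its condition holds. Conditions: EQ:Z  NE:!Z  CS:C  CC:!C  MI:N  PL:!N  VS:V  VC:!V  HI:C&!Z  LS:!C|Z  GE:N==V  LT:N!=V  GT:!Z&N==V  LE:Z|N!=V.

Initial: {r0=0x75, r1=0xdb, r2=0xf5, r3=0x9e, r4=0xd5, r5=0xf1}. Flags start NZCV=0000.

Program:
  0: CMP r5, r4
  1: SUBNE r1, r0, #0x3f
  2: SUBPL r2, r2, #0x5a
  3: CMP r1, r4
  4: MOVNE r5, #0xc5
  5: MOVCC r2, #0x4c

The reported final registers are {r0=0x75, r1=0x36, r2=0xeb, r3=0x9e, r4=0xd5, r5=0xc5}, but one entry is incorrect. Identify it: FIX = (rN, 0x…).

FIX = (r2, 0x4c)

[0] flags=0010 → (cmp)
[1] flags=0010 NE?T → r1=0x36
[2] flags=0010 PL?T → r2=0x9b
[3] flags=0000 → (cmp)
[4] flags=0000 NE?T → r5=0xc5
[5] flags=0000 CC?T → r2=0x4c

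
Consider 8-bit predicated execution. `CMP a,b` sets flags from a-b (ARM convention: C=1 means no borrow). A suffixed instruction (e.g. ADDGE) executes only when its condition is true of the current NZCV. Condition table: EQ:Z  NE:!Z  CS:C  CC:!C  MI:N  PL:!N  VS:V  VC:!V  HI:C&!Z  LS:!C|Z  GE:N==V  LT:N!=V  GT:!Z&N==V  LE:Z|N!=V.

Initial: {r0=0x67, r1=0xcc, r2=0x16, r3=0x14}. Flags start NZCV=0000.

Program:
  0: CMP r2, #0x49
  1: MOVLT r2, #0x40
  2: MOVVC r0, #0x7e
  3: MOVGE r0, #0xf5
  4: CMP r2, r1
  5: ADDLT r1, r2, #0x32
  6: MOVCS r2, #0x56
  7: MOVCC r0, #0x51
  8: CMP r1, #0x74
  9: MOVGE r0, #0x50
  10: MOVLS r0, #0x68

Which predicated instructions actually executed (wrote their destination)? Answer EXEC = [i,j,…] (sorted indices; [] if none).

EXEC = [1,2,7]

0: ✓ CMP  NZCV=1000
1: ✓ MOVLT  r2←0x40
2: ✓ MOVVC  r0←0x7e
3: · MOVGE
4: ✓ CMP  NZCV=0000
5: · ADDLT
6: · MOVCS
7: ✓ MOVCC  r0←0x51
8: ✓ CMP  NZCV=0011
9: · MOVGE
10: · MOVLS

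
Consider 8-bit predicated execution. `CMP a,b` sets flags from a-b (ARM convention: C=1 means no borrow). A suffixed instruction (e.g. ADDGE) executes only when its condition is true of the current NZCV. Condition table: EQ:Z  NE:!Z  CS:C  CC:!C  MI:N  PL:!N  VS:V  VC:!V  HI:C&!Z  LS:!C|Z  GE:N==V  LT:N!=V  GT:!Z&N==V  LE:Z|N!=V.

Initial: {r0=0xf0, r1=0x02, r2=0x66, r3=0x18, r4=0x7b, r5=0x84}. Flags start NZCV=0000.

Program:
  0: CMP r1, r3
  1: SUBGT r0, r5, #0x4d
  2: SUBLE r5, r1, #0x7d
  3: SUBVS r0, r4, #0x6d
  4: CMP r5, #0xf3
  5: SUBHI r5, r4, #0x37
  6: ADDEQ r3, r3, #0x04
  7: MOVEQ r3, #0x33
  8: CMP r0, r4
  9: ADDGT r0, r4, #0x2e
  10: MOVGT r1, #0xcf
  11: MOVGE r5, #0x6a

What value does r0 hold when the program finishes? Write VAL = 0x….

0: ✓ CMP  NZCV=1000
1: · SUBGT
2: ✓ SUBLE  r5←0x85
3: · SUBVS
4: ✓ CMP  NZCV=1000
5: · SUBHI
6: · ADDEQ
7: · MOVEQ
8: ✓ CMP  NZCV=0011
9: · ADDGT
10: · MOVGT
11: · MOVGE

VAL = 0xf0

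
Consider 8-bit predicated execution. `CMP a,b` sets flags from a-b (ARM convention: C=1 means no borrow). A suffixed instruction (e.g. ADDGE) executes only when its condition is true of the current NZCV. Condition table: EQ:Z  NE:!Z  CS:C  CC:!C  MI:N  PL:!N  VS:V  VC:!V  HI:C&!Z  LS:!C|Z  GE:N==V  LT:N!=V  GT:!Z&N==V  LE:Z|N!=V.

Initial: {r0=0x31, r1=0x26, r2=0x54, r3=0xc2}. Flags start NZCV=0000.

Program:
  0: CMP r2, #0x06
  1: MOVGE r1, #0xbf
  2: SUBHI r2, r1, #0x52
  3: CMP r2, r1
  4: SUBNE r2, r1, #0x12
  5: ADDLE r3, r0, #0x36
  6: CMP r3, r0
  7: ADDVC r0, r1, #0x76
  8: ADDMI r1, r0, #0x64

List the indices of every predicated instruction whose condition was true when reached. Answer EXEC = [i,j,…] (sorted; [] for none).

0: ✓ CMP  NZCV=0010
1: ✓ MOVGE  r1←0xbf
2: ✓ SUBHI  r2←0x6d
3: ✓ CMP  NZCV=1001
4: ✓ SUBNE  r2←0xad
5: · ADDLE
6: ✓ CMP  NZCV=1010
7: ✓ ADDVC  r0←0x35
8: ✓ ADDMI  r1←0x99

EXEC = [1,2,4,7,8]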